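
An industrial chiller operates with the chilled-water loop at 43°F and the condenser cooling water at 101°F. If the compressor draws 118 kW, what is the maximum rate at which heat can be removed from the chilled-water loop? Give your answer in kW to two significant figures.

In absolute terms T_C = 279.26 K and T_H = 311.48 K, so ΔT = 32.22 K.
COP_Carnot = T_C/ΔT = 279.26/32.22 = 8.667.
Q̇_max = COP_Carnot × Ẇ = 8.667 × 118.0 kW = 1023 kW.

1000 kW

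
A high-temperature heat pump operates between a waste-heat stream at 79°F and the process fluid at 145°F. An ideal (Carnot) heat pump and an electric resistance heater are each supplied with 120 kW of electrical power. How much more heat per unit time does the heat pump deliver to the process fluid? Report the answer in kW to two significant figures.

980 kW

In absolute terms T_C = 299.26 K and T_H = 335.93 K, so ΔT = 36.67 K.
COP_Carnot = T_H/ΔT = 335.93/36.67 = 9.162.
The heat pump delivers Q̇_H = COP × Ẇ = 1099 kW; the resistance heater delivers Ẇ = 120.0 kW.
Extra = (COP − 1)·Ẇ = 979.4 kW.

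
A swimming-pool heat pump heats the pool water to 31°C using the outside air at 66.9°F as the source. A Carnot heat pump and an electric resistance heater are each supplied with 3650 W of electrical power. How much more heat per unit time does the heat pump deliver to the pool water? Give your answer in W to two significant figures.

In absolute terms T_C = 292.54 K and T_H = 304.15 K, so ΔT = 11.61 K.
COP_Carnot = T_H/ΔT = 304.15/11.61 = 26.19.
The heat pump delivers Q̇_H = COP × Ẇ = 95610 W; the resistance heater delivers Ẇ = 3650 W.
Extra = (COP − 1)·Ẇ = 91960 W.

92000 W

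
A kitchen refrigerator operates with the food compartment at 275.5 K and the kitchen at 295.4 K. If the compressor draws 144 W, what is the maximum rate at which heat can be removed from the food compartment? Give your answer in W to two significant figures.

The reservoir spacing is ΔT = 295.4 − 275.5 = 19.90 K.
COP_Carnot = T_C/ΔT = 275.50/19.90 = 13.84.
Q̇_max = COP_Carnot × Ẇ = 13.84 × 144.0 W = 1994 W.

2000 W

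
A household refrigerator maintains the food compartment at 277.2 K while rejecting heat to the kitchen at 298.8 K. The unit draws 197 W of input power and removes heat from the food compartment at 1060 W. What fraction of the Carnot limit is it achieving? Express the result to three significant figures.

0.419

COP_actual = Q̇_C/Ẇ = 1060/197.0 = 5.381.
The reservoir spacing is ΔT = 298.8 − 277.2 = 21.60 K.
COP_Carnot = T_C/ΔT = 277.20/21.60 = 12.83.
η_II = COP_actual/COP_Carnot = 5.381/12.83 = 0.4193.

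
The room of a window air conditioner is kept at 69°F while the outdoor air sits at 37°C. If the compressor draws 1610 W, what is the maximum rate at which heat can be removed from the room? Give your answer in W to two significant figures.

In absolute terms T_C = 293.71 K and T_H = 310.15 K, so ΔT = 16.44 K.
COP_Carnot = T_C/ΔT = 293.71/16.44 = 17.86.
Q̇_max = COP_Carnot × Ẇ = 17.86 × 1610 W = 28760 W.

29000 W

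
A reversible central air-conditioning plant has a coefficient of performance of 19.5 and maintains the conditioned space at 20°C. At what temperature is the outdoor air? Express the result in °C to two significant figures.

COP_R = T_C/(T_H − T_C) gives T_H − T_C = T_C/COP.
With T_C = 293.15 K, T_H = 293.15 × (1 + 1/19.5) = 308.18 K.
Converting, 308.18 K = 35.03°C.

35 °C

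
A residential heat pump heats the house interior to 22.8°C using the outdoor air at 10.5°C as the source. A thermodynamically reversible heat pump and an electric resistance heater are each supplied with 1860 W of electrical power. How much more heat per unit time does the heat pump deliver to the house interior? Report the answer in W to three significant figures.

42900 W

In absolute terms T_C = 283.65 K and T_H = 295.95 K, so ΔT = 12.30 K.
COP_Carnot = T_H/ΔT = 295.95/12.30 = 24.06.
The heat pump delivers Q̇_H = COP × Ẇ = 44750 W; the resistance heater delivers Ẇ = 1860 W.
Extra = (COP − 1)·Ẇ = 42890 W.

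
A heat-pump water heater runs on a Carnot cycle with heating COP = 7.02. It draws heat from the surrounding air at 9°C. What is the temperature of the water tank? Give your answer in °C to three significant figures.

55.9 °C

COP_HP = T_H/(T_H − T_C) rearranges to T_H = COP·T_C/(COP − 1).
With T_C = 282.15 K, T_H = 7.02 × 282.15/6.020 = 329.02 K.
Converting, 329.02 K = 55.87°C.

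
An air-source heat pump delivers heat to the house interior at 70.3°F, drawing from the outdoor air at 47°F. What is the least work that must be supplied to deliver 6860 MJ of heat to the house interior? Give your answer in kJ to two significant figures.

300000 kJ

In absolute terms T_C = 281.48 K and T_H = 294.43 K, so ΔT = 12.94 K.
The reversible limit is COP_HP = T_H/ΔT = 22.75, so W_min = Q_H/COP = Q_H·ΔT/T_H.
W_min = 6860 × 12.94/294.43 = 301.6 MJ = 301600 kJ.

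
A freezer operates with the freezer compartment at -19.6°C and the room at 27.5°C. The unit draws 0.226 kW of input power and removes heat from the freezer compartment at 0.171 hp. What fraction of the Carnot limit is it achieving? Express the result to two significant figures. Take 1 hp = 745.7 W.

0.10

Converting, Q̇_C = 0.1710 hp = 0.1275 kW, so COP_actual = Q̇_C/Ẇ = 0.1275/0.2260 = 0.5642.
In absolute terms T_C = 253.55 K and T_H = 300.65 K, so ΔT = 47.10 K.
COP_Carnot = T_C/ΔT = 253.55/47.10 = 5.383.
η_II = COP_actual/COP_Carnot = 0.5642/5.383 = 0.1048.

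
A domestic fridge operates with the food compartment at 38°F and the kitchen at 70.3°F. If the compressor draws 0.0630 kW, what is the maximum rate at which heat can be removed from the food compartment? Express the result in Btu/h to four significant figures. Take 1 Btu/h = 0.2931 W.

In absolute terms T_C = 276.48 K and T_H = 294.43 K, so ΔT = 17.94 K.
COP_Carnot = T_C/ΔT = 276.48/17.94 = 15.41.
Q̇_max = COP_Carnot × Ẇ = 15.41 × 0.06300 kW = 0.9707 kW = 3312 Btu/h.

3312 Btu/h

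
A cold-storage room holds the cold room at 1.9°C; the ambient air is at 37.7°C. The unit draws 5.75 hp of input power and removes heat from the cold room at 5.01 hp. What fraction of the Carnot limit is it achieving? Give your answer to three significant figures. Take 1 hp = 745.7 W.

0.113

COP_actual = Q̇_C/Ẇ = 5.010/5.750 = 0.8713.
In absolute terms T_C = 275.05 K and T_H = 310.85 K, so ΔT = 35.80 K.
COP_Carnot = T_C/ΔT = 275.05/35.80 = 7.683.
η_II = COP_actual/COP_Carnot = 0.8713/7.683 = 0.1134.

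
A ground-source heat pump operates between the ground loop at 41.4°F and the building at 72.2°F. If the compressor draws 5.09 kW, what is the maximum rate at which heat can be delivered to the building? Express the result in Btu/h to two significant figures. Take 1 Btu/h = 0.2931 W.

In absolute terms T_C = 278.37 K and T_H = 295.48 K, so ΔT = 17.11 K.
COP_Carnot = T_H/ΔT = 295.48/17.11 = 17.27.
Q̇_max = COP_Carnot × Ẇ = 17.27 × 5.090 kW = 87.90 kW = 299900 Btu/h.

300000 Btu/h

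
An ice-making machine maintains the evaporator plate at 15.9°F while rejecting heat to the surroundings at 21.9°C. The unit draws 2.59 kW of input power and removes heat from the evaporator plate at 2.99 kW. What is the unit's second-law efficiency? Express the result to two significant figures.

0.13

COP_actual = Q̇_C/Ẇ = 2.990/2.590 = 1.154.
In absolute terms T_C = 264.21 K and T_H = 295.05 K, so ΔT = 30.84 K.
COP_Carnot = T_C/ΔT = 264.21/30.84 = 8.566.
η_II = COP_actual/COP_Carnot = 1.154/8.566 = 0.1348.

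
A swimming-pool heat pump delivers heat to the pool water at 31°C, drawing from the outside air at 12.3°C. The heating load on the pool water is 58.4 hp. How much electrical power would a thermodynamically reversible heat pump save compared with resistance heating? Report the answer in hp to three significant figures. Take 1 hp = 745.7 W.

In absolute terms T_C = 285.45 K and T_H = 304.15 K, so ΔT = 18.70 K.
COP_Carnot = T_H/ΔT = 304.15/18.70 = 16.26.
Resistance heating needs Ẇ_res = Q̇_H = 58.40 hp; the reversible heat pump needs only Ẇ_hp = Q̇_H/COP = 3.591 hp.
Saving = 58.40 − 3.591 = 54.81 hp.

54.8 hp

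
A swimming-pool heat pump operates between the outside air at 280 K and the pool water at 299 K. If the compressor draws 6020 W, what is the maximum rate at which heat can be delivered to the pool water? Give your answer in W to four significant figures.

94740 W

The reservoir spacing is ΔT = 299 − 280 = 19.00 K.
COP_Carnot = T_H/ΔT = 299.00/19.00 = 15.74.
Q̇_max = COP_Carnot × Ẇ = 15.74 × 6020 W = 94740 W.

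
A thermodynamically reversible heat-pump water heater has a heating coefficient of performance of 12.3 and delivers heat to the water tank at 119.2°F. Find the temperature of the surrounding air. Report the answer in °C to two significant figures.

COP_HP = T_H/(T_H − T_C) gives T_H − T_C = T_H/COP.
With T_H = 321.59 K, T_C = 321.59 × (1 − 1/12.3) = 295.45 K.
Converting, 295.45 K = 22.30°C.

22 °C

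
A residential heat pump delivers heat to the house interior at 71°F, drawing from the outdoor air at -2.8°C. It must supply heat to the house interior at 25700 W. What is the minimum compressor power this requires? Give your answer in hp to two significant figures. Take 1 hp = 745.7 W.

2.9 hp

In absolute terms T_C = 270.35 K and T_H = 294.82 K, so ΔT = 24.47 K.
COP_Carnot = T_H/ΔT = 294.82/24.47 = 12.05.
Ẇ_min = Q̇/COP_Carnot = 25700/12.05 = 2133 W = 2.860 hp.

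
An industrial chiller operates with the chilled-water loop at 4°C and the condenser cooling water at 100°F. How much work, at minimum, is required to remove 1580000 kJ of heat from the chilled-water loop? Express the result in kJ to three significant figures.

In absolute terms T_C = 277.15 K and T_H = 310.93 K, so ΔT = 33.78 K.
The reversible limit is COP_R = T_C/ΔT = 8.205, so W_min = Q_C/COP = Q_C·ΔT/T_C.
W_min = 1580000 × 33.78/277.15 = 192600 kJ.

193000 kJ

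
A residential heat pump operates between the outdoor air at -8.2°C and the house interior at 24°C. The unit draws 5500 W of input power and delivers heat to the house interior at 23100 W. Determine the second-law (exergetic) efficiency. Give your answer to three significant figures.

COP_actual = Q̇_H/Ẇ = 23100/5500 = 4.200.
In absolute terms T_C = 264.95 K and T_H = 297.15 K, so ΔT = 32.20 K.
COP_Carnot = T_H/ΔT = 297.15/32.20 = 9.228.
η_II = COP_actual/COP_Carnot = 4.200/9.228 = 0.4551.

0.455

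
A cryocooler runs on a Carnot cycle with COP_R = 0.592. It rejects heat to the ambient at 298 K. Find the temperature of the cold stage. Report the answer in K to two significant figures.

For a Carnot refrigerator COP_R = T_C/(T_H − T_C), so T_C = COP·T_H/(1 + COP).
With T_H = 298.00 K, T_C = 0.592 × 298.00/1.592 = 110.81 K.

110 K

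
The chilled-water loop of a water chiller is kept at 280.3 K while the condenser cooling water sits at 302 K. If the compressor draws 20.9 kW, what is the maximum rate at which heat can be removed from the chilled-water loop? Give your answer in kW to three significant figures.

The reservoir spacing is ΔT = 302 − 280.3 = 21.70 K.
COP_Carnot = T_C/ΔT = 280.30/21.70 = 12.92.
Q̇_max = COP_Carnot × Ẇ = 12.92 × 20.90 kW = 270.0 kW.

270 kW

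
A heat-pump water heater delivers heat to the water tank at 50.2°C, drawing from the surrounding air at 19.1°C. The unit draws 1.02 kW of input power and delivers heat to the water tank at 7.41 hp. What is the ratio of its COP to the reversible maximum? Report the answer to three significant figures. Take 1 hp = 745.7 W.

0.521

Converting, Q̇_H = 7.410 hp = 5.526 kW, so COP_actual = Q̇_H/Ẇ = 5.526/1.020 = 5.417.
In absolute terms T_C = 292.25 K and T_H = 323.35 K, so ΔT = 31.10 K.
COP_Carnot = T_H/ΔT = 323.35/31.10 = 10.40.
η_II = COP_actual/COP_Carnot = 5.417/10.40 = 0.5210.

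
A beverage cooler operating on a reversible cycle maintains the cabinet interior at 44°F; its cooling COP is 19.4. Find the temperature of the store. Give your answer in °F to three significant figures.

70.0 °F

COP_R = T_C/(T_H − T_C) gives T_H − T_C = T_C/COP.
With T_C = 279.82 K, T_H = 279.82 × (1 + 1/19.4) = 294.24 K.
Converting, 294.24 K = 69.96°F.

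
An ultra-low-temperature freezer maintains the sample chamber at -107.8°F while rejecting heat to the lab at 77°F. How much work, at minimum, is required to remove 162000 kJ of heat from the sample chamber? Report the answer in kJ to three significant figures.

In absolute terms T_C = 195.48 K and T_H = 298.15 K, so ΔT = 102.7 K.
The reversible limit is COP_R = T_C/ΔT = 1.904, so W_min = Q_C/COP = Q_C·ΔT/T_C.
W_min = 162000 × 102.7/195.48 = 85080 kJ.

85100 kJ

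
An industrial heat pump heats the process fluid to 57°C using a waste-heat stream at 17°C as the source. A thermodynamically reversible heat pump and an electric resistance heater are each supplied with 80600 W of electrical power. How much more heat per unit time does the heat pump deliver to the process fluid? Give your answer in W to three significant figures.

585000 W

In absolute terms T_C = 290.15 K and T_H = 330.15 K, so ΔT = 40.00 K.
COP_Carnot = T_H/ΔT = 330.15/40.00 = 8.254.
The heat pump delivers Q̇_H = COP × Ẇ = 665300 W; the resistance heater delivers Ẇ = 80600 W.
Extra = (COP − 1)·Ẇ = 584700 W.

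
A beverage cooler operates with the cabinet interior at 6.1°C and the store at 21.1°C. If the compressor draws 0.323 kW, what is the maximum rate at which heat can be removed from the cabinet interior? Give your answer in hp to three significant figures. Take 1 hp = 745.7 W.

In absolute terms T_C = 279.25 K and T_H = 294.25 K, so ΔT = 15.00 K.
COP_Carnot = T_C/ΔT = 279.25/15.00 = 18.62.
Q̇_max = COP_Carnot × Ẇ = 18.62 × 0.3230 kW = 6.013 kW = 8.064 hp.

8.06 hp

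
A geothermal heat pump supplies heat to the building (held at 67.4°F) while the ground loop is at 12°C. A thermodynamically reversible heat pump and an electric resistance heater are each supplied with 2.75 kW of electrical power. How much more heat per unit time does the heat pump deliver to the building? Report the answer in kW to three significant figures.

102 kW

In absolute terms T_C = 285.15 K and T_H = 292.82 K, so ΔT = 7.667 K.
COP_Carnot = T_H/ΔT = 292.82/7.667 = 38.19.
The heat pump delivers Q̇_H = COP × Ẇ = 105.0 kW; the resistance heater delivers Ẇ = 2.750 kW.
Extra = (COP − 1)·Ẇ = 102.3 kW.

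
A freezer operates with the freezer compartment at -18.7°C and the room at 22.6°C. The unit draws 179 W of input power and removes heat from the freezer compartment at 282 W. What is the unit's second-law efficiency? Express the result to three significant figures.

0.256

COP_actual = Q̇_C/Ẇ = 282.0/179.0 = 1.575.
In absolute terms T_C = 254.45 K and T_H = 295.75 K, so ΔT = 41.30 K.
COP_Carnot = T_C/ΔT = 254.45/41.30 = 6.161.
η_II = COP_actual/COP_Carnot = 1.575/6.161 = 0.2557.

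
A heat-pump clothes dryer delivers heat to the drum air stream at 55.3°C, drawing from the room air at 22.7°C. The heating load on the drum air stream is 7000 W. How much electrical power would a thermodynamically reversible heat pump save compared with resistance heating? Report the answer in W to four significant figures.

In absolute terms T_C = 295.85 K and T_H = 328.45 K, so ΔT = 32.60 K.
COP_Carnot = T_H/ΔT = 328.45/32.60 = 10.08.
Resistance heating needs Ẇ_res = Q̇_H = 7000 W; the reversible heat pump needs only Ẇ_hp = Q̇_H/COP = 694.8 W.
Saving = 7000 − 694.8 = 6305 W.

6305 W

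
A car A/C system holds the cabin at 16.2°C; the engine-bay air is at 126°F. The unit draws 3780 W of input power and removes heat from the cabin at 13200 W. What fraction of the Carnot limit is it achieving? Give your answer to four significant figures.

COP_actual = Q̇_C/Ẇ = 13200/3780 = 3.492.
In absolute terms T_C = 289.35 K and T_H = 325.37 K, so ΔT = 36.02 K.
COP_Carnot = T_C/ΔT = 289.35/36.02 = 8.033.
η_II = COP_actual/COP_Carnot = 3.492/8.033 = 0.4347.

0.4347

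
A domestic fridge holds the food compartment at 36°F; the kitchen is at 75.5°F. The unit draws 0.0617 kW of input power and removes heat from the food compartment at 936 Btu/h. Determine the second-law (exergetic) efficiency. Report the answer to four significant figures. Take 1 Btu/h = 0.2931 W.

Converting, Q̇_C = 936.0 Btu/h = 0.2743 kW, so COP_actual = Q̇_C/Ẇ = 0.2743/0.06170 = 4.446.
In absolute terms T_C = 275.37 K and T_H = 297.32 K, so ΔT = 21.94 K.
COP_Carnot = T_C/ΔT = 275.37/21.94 = 12.55.
η_II = COP_actual/COP_Carnot = 4.446/12.55 = 0.3543.

0.3543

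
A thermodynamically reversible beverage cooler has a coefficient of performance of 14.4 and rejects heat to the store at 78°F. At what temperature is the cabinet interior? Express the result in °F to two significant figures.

For a Carnot refrigerator COP_R = T_C/(T_H − T_C), so T_C = COP·T_H/(1 + COP).
With T_H = 298.71 K, T_C = 14.4 × 298.71/15.40 = 279.31 K.
Converting, 279.31 K = 43.09°F.

43 °F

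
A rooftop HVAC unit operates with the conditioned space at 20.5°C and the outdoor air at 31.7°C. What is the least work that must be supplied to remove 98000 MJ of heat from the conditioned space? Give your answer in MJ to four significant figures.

3738 MJ

In absolute terms T_C = 293.65 K and T_H = 304.85 K, so ΔT = 11.20 K.
The reversible limit is COP_R = T_C/ΔT = 26.22, so W_min = Q_C/COP = Q_C·ΔT/T_C.
W_min = 98000 × 11.20/293.65 = 3738 MJ.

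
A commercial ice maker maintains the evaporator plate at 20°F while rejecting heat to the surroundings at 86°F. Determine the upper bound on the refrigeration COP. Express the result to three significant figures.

In absolute terms T_C = 266.48 K and T_H = 303.15 K, so ΔT = 36.67 K.
For a reversible cycle, COP_Carnot = T_C/ΔT = 266.48/36.67 = 7.268.

7.27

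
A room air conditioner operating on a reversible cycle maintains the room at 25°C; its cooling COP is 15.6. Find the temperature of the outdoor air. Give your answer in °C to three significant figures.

44.1 °C

COP_R = T_C/(T_H − T_C) gives T_H − T_C = T_C/COP.
With T_C = 298.15 K, T_H = 298.15 × (1 + 1/15.6) = 317.26 K.
Converting, 317.26 K = 44.11°C.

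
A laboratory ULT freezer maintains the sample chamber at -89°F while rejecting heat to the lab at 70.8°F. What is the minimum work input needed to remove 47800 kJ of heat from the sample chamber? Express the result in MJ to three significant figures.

In absolute terms T_C = 205.93 K and T_H = 294.71 K, so ΔT = 88.78 K.
The reversible limit is COP_R = T_C/ΔT = 2.320, so W_min = Q_C/COP = Q_C·ΔT/T_C.
W_min = 47800 × 88.78/205.93 = 20610 kJ = 20.61 MJ.

20.6 MJ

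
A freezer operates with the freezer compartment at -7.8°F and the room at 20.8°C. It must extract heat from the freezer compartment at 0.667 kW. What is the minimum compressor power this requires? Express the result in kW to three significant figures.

0.114 kW

In absolute terms T_C = 251.04 K and T_H = 293.95 K, so ΔT = 42.91 K.
COP_Carnot = T_C/ΔT = 251.04/42.91 = 5.850.
Ẇ_min = Q̇/COP_Carnot = 0.6670/5.850 = 0.1140 kW.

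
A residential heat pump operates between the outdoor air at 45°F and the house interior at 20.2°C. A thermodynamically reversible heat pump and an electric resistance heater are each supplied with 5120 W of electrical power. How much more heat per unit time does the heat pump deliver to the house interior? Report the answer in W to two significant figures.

110000 W

In absolute terms T_C = 280.37 K and T_H = 293.35 K, so ΔT = 12.98 K.
COP_Carnot = T_H/ΔT = 293.35/12.98 = 22.60.
The heat pump delivers Q̇_H = COP × Ẇ = 115700 W; the resistance heater delivers Ẇ = 5120 W.
Extra = (COP − 1)·Ẇ = 110600 W.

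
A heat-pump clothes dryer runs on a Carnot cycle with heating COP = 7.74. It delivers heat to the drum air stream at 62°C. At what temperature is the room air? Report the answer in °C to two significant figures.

19 °C

COP_HP = T_H/(T_H − T_C) gives T_H − T_C = T_H/COP.
With T_H = 335.15 K, T_C = 335.15 × (1 − 1/7.74) = 291.85 K.
Converting, 291.85 K = 18.70°C.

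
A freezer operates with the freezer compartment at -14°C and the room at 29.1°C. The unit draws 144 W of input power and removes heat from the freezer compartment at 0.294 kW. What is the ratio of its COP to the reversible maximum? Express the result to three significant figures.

Converting, Q̇_C = 0.2940 kW = 294.0 W, so COP_actual = Q̇_C/Ẇ = 294.0/144.0 = 2.042.
In absolute terms T_C = 259.15 K and T_H = 302.25 K, so ΔT = 43.10 K.
COP_Carnot = T_C/ΔT = 259.15/43.10 = 6.013.
η_II = COP_actual/COP_Carnot = 2.042/6.013 = 0.3396.

0.340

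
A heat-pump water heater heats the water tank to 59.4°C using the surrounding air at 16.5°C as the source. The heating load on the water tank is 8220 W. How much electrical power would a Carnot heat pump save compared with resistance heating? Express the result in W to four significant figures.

7160 W

In absolute terms T_C = 289.65 K and T_H = 332.55 K, so ΔT = 42.90 K.
COP_Carnot = T_H/ΔT = 332.55/42.90 = 7.752.
Resistance heating needs Ẇ_res = Q̇_H = 8220 W; the reversible heat pump needs only Ẇ_hp = Q̇_H/COP = 1060 W.
Saving = 8220 − 1060 = 7160 W.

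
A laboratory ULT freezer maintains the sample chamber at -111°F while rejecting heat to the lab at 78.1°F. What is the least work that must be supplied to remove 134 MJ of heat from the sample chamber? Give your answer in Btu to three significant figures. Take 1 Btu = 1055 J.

In absolute terms T_C = 193.71 K and T_H = 298.76 K, so ΔT = 105.1 K.
The reversible limit is COP_R = T_C/ΔT = 1.844, so W_min = Q_C/COP = Q_C·ΔT/T_C.
W_min = 134.0 × 105.1/193.71 = 72.67 MJ = 68890 Btu.

68900 Btu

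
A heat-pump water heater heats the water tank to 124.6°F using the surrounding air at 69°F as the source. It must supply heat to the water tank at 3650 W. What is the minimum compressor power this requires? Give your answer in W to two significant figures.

In absolute terms T_C = 293.71 K and T_H = 324.59 K, so ΔT = 30.89 K.
COP_Carnot = T_H/ΔT = 324.59/30.89 = 10.51.
Ẇ_min = Q̇/COP_Carnot = 3650/10.51 = 347.3 W.

350 W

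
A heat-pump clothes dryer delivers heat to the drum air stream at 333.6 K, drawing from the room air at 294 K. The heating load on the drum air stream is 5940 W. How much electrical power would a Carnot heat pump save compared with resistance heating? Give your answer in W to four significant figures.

The reservoir spacing is ΔT = 333.6 − 294 = 39.60 K.
COP_Carnot = T_H/ΔT = 333.60/39.60 = 8.424.
Resistance heating needs Ẇ_res = Q̇_H = 5940 W; the reversible heat pump needs only Ẇ_hp = Q̇_H/COP = 705.1 W.
Saving = 5940 − 705.1 = 5235 W.

5235 W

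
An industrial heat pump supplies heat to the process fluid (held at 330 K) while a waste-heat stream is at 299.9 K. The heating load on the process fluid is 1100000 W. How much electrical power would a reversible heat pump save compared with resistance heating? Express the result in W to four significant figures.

999700 W

The reservoir spacing is ΔT = 330 − 299.9 = 30.10 K.
COP_Carnot = T_H/ΔT = 330.00/30.10 = 10.96.
Resistance heating needs Ẇ_res = Q̇_H = 1100000 W; the reversible heat pump needs only Ẇ_hp = Q̇_H/COP = 100300 W.
Saving = 1100000 − 100300 = 999700 W.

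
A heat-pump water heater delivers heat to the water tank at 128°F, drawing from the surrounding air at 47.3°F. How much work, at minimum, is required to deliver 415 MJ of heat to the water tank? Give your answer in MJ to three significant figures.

57.0 MJ

In absolute terms T_C = 281.65 K and T_H = 326.48 K, so ΔT = 44.83 K.
The reversible limit is COP_HP = T_H/ΔT = 7.282, so W_min = Q_H/COP = Q_H·ΔT/T_H.
W_min = 415.0 × 44.83/326.48 = 56.99 MJ.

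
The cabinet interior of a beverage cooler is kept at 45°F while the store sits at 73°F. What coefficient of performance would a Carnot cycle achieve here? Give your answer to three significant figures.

In absolute terms T_C = 280.37 K and T_H = 295.93 K, so ΔT = 15.56 K.
For a reversible cycle, COP_Carnot = T_C/ΔT = 280.37/15.56 = 18.02.

18.0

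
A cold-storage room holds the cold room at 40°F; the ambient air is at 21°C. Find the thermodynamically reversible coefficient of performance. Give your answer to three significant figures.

In absolute terms T_C = 277.59 K and T_H = 294.15 K, so ΔT = 16.56 K.
For a reversible cycle, COP_Carnot = T_C/ΔT = 277.59/16.56 = 16.77.

16.8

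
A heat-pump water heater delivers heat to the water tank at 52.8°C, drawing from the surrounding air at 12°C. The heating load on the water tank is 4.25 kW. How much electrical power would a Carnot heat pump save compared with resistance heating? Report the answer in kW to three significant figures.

3.72 kW

In absolute terms T_C = 285.15 K and T_H = 325.95 K, so ΔT = 40.80 K.
COP_Carnot = T_H/ΔT = 325.95/40.80 = 7.989.
Resistance heating needs Ẇ_res = Q̇_H = 4.250 kW; the reversible heat pump needs only Ẇ_hp = Q̇_H/COP = 0.5320 kW.
Saving = 4.250 − 0.5320 = 3.718 kW.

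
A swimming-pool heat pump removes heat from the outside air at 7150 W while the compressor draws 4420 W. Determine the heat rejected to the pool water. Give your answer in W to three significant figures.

For a cyclic device the first law requires Q̇_H = Q̇_C + Ẇ.
Q̇_H = Q̇_C + Ẇ = 11570 W.

11600 W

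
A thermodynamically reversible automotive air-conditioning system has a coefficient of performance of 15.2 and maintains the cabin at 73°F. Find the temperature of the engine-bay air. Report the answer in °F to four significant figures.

COP_R = T_C/(T_H − T_C) gives T_H − T_C = T_C/COP.
With T_C = 295.93 K, T_H = 295.93 × (1 + 1/15.2) = 315.40 K.
Converting, 315.40 K = 108.04°F.

108.0 °F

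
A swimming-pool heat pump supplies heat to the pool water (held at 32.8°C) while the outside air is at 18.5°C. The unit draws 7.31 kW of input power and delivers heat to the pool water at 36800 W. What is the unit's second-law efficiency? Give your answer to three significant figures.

0.235

Converting, Q̇_H = 36800 W = 36.80 kW, so COP_actual = Q̇_H/Ẇ = 36.80/7.310 = 5.034.
In absolute terms T_C = 291.65 K and T_H = 305.95 K, so ΔT = 14.30 K.
COP_Carnot = T_H/ΔT = 305.95/14.30 = 21.40.
η_II = COP_actual/COP_Carnot = 5.034/21.40 = 0.2353.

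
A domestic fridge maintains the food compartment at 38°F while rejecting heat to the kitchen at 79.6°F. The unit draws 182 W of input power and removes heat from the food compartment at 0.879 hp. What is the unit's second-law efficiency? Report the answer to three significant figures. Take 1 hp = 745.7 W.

Converting, Q̇_C = 0.8790 hp = 655.5 W, so COP_actual = Q̇_C/Ẇ = 655.5/182.0 = 3.601.
In absolute terms T_C = 276.48 K and T_H = 299.59 K, so ΔT = 23.11 K.
COP_Carnot = T_C/ΔT = 276.48/23.11 = 11.96.
η_II = COP_actual/COP_Carnot = 3.601/11.96 = 0.3010.

0.301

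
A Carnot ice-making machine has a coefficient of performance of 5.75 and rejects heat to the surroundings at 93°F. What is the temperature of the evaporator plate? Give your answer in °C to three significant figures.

For a Carnot refrigerator COP_R = T_C/(T_H − T_C), so T_C = COP·T_H/(1 + COP).
With T_H = 307.04 K, T_C = 5.75 × 307.04/6.750 = 261.55 K.
Converting, 261.55 K = -11.60°C.

-11.6 °C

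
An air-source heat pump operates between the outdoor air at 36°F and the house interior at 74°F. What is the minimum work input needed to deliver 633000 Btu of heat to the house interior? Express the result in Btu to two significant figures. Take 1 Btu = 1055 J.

In absolute terms T_C = 275.37 K and T_H = 296.48 K, so ΔT = 21.11 K.
The reversible limit is COP_HP = T_H/ΔT = 14.04, so W_min = Q_H/COP = Q_H·ΔT/T_H.
W_min = 633000 × 21.11/296.48 = 45070 Btu.

45000 Btu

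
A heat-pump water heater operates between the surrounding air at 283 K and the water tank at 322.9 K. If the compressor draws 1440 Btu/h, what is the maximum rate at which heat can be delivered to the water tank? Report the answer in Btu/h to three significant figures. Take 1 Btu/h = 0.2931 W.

11700 Btu/h

The reservoir spacing is ΔT = 322.9 − 283 = 39.90 K.
COP_Carnot = T_H/ΔT = 322.90/39.90 = 8.093.
Q̇_max = COP_Carnot × Ẇ = 8.093 × 1440 Btu/h = 11650 Btu/h.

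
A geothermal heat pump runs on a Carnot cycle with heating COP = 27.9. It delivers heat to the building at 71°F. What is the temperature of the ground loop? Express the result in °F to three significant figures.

52.0 °F

COP_HP = T_H/(T_H − T_C) gives T_H − T_C = T_H/COP.
With T_H = 294.82 K, T_C = 294.82 × (1 − 1/27.9) = 284.25 K.
Converting, 284.25 K = 51.98°F.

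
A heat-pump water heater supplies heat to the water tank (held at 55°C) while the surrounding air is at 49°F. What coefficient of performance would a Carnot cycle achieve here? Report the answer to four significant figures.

In absolute terms T_C = 282.59 K and T_H = 328.15 K, so ΔT = 45.56 K.
For a reversible cycle, COP_Carnot = T_H/ΔT = 328.15/45.56 = 7.203.

7.203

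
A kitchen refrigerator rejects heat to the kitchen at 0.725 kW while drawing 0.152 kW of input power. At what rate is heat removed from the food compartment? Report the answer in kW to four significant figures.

For a cyclic device the first law requires Q̇_H = Q̇_C + Ẇ.
Q̇_C = Q̇_H − Ẇ = 0.5730 kW.

0.5730 kW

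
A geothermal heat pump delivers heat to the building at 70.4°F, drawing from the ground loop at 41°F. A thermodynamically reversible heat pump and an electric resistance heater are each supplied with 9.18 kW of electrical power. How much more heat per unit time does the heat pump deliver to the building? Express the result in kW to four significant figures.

In absolute terms T_C = 278.15 K and T_H = 294.48 K, so ΔT = 16.33 K.
COP_Carnot = T_H/ΔT = 294.48/16.33 = 18.03.
The heat pump delivers Q̇_H = COP × Ẇ = 165.5 kW; the resistance heater delivers Ẇ = 9.180 kW.
Extra = (COP − 1)·Ẇ = 156.3 kW.

156.3 kW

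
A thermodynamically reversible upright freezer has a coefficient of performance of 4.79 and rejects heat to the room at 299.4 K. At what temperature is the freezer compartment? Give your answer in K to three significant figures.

248 K

For a Carnot refrigerator COP_R = T_C/(T_H − T_C), so T_C = COP·T_H/(1 + COP).
With T_H = 299.40 K, T_C = 4.79 × 299.40/5.790 = 247.69 K.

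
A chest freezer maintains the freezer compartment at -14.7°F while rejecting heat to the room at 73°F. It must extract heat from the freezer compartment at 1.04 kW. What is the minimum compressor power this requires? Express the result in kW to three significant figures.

In absolute terms T_C = 247.21 K and T_H = 295.93 K, so ΔT = 48.72 K.
COP_Carnot = T_C/ΔT = 247.21/48.72 = 5.074.
Ẇ_min = Q̇/COP_Carnot = 1.040/5.074 = 0.2050 kW.

0.205 kW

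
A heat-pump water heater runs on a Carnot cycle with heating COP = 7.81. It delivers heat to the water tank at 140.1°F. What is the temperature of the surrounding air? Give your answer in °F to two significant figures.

63 °F

COP_HP = T_H/(T_H − T_C) gives T_H − T_C = T_H/COP.
With T_H = 333.21 K, T_C = 333.21 × (1 − 1/7.81) = 290.54 K.
Converting, 290.54 K = 63.30°F.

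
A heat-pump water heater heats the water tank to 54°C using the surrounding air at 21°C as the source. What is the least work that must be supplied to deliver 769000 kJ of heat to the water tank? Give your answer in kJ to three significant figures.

77600 kJ

In absolute terms T_C = 294.15 K and T_H = 327.15 K, so ΔT = 33.00 K.
The reversible limit is COP_HP = T_H/ΔT = 9.914, so W_min = Q_H/COP = Q_H·ΔT/T_H.
W_min = 769000 × 33.00/327.15 = 77570 kJ.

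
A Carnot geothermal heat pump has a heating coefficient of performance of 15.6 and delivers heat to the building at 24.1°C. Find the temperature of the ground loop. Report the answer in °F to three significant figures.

COP_HP = T_H/(T_H − T_C) gives T_H − T_C = T_H/COP.
With T_H = 297.25 K, T_C = 297.25 × (1 − 1/15.6) = 278.20 K.
Converting, 278.20 K = 41.08°F.

41.1 °F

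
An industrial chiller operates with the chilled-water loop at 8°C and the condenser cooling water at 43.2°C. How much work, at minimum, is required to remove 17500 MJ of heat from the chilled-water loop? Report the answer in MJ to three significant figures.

In absolute terms T_C = 281.15 K and T_H = 316.35 K, so ΔT = 35.20 K.
The reversible limit is COP_R = T_C/ΔT = 7.987, so W_min = Q_C/COP = Q_C·ΔT/T_C.
W_min = 17500 × 35.20/281.15 = 2191 MJ.

2190 MJ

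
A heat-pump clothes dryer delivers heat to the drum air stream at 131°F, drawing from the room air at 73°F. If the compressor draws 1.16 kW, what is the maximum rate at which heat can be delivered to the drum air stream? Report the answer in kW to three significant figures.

11.8 kW

In absolute terms T_C = 295.93 K and T_H = 328.15 K, so ΔT = 32.22 K.
COP_Carnot = T_H/ΔT = 328.15/32.22 = 10.18.
Q̇_max = COP_Carnot × Ẇ = 10.18 × 1.160 kW = 11.81 kW.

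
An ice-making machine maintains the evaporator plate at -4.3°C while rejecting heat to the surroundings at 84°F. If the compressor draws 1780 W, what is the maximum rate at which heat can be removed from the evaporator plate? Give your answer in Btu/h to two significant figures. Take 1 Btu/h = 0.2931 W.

In absolute terms T_C = 268.85 K and T_H = 302.04 K, so ΔT = 33.19 K.
COP_Carnot = T_C/ΔT = 268.85/33.19 = 8.101.
Q̇_max = COP_Carnot × Ẇ = 8.101 × 1780 W = 14420 W = 49200 Btu/h.

49000 Btu/h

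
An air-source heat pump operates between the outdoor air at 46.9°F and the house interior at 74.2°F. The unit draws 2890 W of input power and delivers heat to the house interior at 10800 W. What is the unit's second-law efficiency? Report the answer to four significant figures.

0.1911

COP_actual = Q̇_H/Ẇ = 10800/2890 = 3.737.
In absolute terms T_C = 281.43 K and T_H = 296.59 K, so ΔT = 15.17 K.
COP_Carnot = T_H/ΔT = 296.59/15.17 = 19.56.
η_II = COP_actual/COP_Carnot = 3.737/19.56 = 0.1911.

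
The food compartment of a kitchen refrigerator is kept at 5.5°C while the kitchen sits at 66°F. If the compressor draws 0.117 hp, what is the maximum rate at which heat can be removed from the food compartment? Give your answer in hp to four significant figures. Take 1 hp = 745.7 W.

2.435 hp

In absolute terms T_C = 278.65 K and T_H = 292.04 K, so ΔT = 13.39 K.
COP_Carnot = T_C/ΔT = 278.65/13.39 = 20.81.
Q̇_max = COP_Carnot × Ẇ = 20.81 × 0.1170 hp = 2.435 hp.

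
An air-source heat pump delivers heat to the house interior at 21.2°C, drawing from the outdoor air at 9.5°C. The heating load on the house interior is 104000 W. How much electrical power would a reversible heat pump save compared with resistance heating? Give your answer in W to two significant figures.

100000 W

In absolute terms T_C = 282.65 K and T_H = 294.35 K, so ΔT = 11.70 K.
COP_Carnot = T_H/ΔT = 294.35/11.70 = 25.16.
Resistance heating needs Ẇ_res = Q̇_H = 104000 W; the reversible heat pump needs only Ẇ_hp = Q̇_H/COP = 4134 W.
Saving = 104000 − 4134 = 99870 W.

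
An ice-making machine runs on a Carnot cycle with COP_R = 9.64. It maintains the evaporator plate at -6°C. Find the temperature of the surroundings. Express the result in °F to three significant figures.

71.1 °F

COP_R = T_C/(T_H − T_C) gives T_H − T_C = T_C/COP.
With T_C = 267.15 K, T_H = 267.15 × (1 + 1/9.64) = 294.86 K.
Converting, 294.86 K = 71.08°F.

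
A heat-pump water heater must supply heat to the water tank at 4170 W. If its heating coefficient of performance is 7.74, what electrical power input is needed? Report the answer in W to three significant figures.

Ẇ = Q̇_H/COP_HP = 4170/7.74 = 538.8 W.

539 W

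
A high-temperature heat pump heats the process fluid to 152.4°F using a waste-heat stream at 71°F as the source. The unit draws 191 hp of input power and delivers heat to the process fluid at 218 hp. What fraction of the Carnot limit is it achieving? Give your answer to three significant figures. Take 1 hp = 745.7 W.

0.152

COP_actual = Q̇_H/Ẇ = 218.0/191.0 = 1.141.
In absolute terms T_C = 294.82 K and T_H = 340.04 K, so ΔT = 45.22 K.
COP_Carnot = T_H/ΔT = 340.04/45.22 = 7.519.
η_II = COP_actual/COP_Carnot = 1.141/7.519 = 0.1518.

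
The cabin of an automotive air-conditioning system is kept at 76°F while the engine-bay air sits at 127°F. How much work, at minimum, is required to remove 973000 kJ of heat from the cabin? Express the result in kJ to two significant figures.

In absolute terms T_C = 297.59 K and T_H = 325.93 K, so ΔT = 28.33 K.
The reversible limit is COP_R = T_C/ΔT = 10.50, so W_min = Q_C/COP = Q_C·ΔT/T_C.
W_min = 973000 × 28.33/297.59 = 92640 kJ.

93000 kJ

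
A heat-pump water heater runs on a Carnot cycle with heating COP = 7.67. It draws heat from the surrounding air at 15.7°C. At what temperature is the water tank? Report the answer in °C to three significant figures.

59.0 °C

COP_HP = T_H/(T_H − T_C) rearranges to T_H = COP·T_C/(COP − 1).
With T_C = 288.85 K, T_H = 7.67 × 288.85/6.670 = 332.16 K.
Converting, 332.16 K = 59.01°C.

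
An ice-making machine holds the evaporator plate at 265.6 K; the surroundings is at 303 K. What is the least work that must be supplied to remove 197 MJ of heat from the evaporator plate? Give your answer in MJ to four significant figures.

The reservoir spacing is ΔT = 303 − 265.6 = 37.40 K.
The reversible limit is COP_R = T_C/ΔT = 7.102, so W_min = Q_C/COP = Q_C·ΔT/T_C.
W_min = 197.0 × 37.40/265.60 = 27.74 MJ.

27.74 MJ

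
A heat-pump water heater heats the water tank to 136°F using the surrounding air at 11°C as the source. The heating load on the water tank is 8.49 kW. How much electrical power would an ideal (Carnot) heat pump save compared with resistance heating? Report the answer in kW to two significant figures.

In absolute terms T_C = 284.15 K and T_H = 330.93 K, so ΔT = 46.78 K.
COP_Carnot = T_H/ΔT = 330.93/46.78 = 7.074.
Resistance heating needs Ẇ_res = Q̇_H = 8.490 kW; the reversible heat pump needs only Ẇ_hp = Q̇_H/COP = 1.200 kW.
Saving = 8.490 − 1.200 = 7.290 kW.

7.3 kW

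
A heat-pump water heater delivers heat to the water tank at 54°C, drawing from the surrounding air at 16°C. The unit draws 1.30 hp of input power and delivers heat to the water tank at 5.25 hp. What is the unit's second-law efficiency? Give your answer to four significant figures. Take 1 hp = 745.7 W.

0.4691

COP_actual = Q̇_H/Ẇ = 5.250/1.300 = 4.038.
In absolute terms T_C = 289.15 K and T_H = 327.15 K, so ΔT = 38.00 K.
COP_Carnot = T_H/ΔT = 327.15/38.00 = 8.609.
η_II = COP_actual/COP_Carnot = 4.038/8.609 = 0.4691.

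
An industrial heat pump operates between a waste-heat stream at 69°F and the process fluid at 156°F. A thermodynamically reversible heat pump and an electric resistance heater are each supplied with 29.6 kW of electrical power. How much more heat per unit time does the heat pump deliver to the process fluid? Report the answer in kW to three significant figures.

180 kW

In absolute terms T_C = 293.71 K and T_H = 342.04 K, so ΔT = 48.33 K.
COP_Carnot = T_H/ΔT = 342.04/48.33 = 7.077.
The heat pump delivers Q̇_H = COP × Ẇ = 209.5 kW; the resistance heater delivers Ẇ = 29.60 kW.
Extra = (COP − 1)·Ẇ = 179.9 kW.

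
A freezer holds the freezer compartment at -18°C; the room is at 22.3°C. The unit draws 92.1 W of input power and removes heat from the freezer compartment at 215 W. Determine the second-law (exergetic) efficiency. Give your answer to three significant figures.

0.369

COP_actual = Q̇_C/Ẇ = 215.0/92.10 = 2.334.
In absolute terms T_C = 255.15 K and T_H = 295.45 K, so ΔT = 40.30 K.
COP_Carnot = T_C/ΔT = 255.15/40.30 = 6.331.
η_II = COP_actual/COP_Carnot = 2.334/6.331 = 0.3687.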